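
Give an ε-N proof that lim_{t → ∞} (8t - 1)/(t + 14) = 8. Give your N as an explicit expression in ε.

N = 113/ε

Let ε > 0. We seek N > 0 such that t > N implies |(8t - 1)/(t + 14) − 8| < ε.
(8t - 1)/(t + 14) − 8 = ((8t - 1) − 8(t + 14)) / ((t + 14)) = -113/((t + 14)).
For t > 0 we have t + 14 > t, so |(8t - 1)/(t + 14) − 8| = 113/((t + 14)) < 113/(t) = 113/t.
Thus |(8t - 1)/(t + 14) − 8| < ε whenever t > 113/ε.
Take N = 113/ε. If t > N then |(8t - 1)/(t + 14) − 8| < 113/t < ε.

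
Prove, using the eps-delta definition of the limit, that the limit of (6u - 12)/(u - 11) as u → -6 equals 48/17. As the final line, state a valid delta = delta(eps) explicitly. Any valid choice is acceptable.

Suppose eps > 0. We want delta > 0 with 0 < |u + 6| < delta ⇒ |(6u - 12)/(u - 11) − (48/17)| < eps.
Combining over a common denominator, (6u - 12)/(u - 11) − (48/17) = [(6u - 12)·(-17) − (-48)·(u - 11)] / [(-17)·(u - 11)] = -54(u + 6) / ((-17)(u - 11)).
So |(6u - 12)/(u - 11) − (48/17)| = 54|u + 6| / (17·|u − 11|).
Restrict delta ≤ 17/2. Then |u + 6| < 17/2 gives |u − 11| = |(u + 6) + (-17)| ≥ 17 − 17/2 = 17/2.
Hence |(6u - 12)/(u - 11) − (48/17)| < 54|u + 6|/(17·(17/2)) = (108/289)|u + 6|, which is < eps once |u + 6| < (289/108)eps.
Take delta = min(17/2, (289/108)eps). Then 0 < |u + 6| < delta forces both bounds, so |(6u - 12)/(u - 11) − (48/17)| < eps.

delta = min(17/2, (289/108)eps)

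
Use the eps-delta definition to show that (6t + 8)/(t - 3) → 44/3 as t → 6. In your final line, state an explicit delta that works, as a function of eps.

Let eps > 0. We want delta > 0 with 0 < |t − 6| < delta ⇒ |(6t + 8)/(t - 3) − (44/3)| < eps.
Combining over a common denominator, (6t + 8)/(t - 3) − (44/3) = [(6t + 8)·3 − 44·(t - 3)] / [3·(t - 3)] = -26(t − 6) / (3(t - 3)).
So |(6t + 8)/(t - 3) − (44/3)| = 26|t − 6| / (3·|t − 3|).
Require delta ≤ 3/2, so |t − 3| ≥ |3| − |t − 6| > 3 − 3/2 = 3/2.
Hence |(6t + 8)/(t - 3) − (44/3)| < 26|t − 6|/(3·(3/2)) = (52/9)|t − 6|, which is < eps once |t − 6| < (9/52)eps.
Take delta = min(3/2, (9/52)eps). Then 0 < |t − 6| < delta forces both bounds, so |(6t + 8)/(t - 3) − (44/3)| < eps.

delta = min(3/2, (9/52)eps)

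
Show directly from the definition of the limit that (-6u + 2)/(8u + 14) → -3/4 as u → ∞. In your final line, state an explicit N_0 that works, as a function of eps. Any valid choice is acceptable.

Suppose eps > 0. We seek N_0 > 0 such that u > N_0 implies |(-6u + 2)/(8u + 14) + 3/4| < eps.
(-6u + 2)/(8u + 14) + 3/4 = (8(-6u + 2) − (-6)(8u + 14)) / (8(8u + 14)) = 100/(8(8u + 14)).
For u > 0 we have 8u + 14 > 8u, so |(-6u + 2)/(8u + 14) + 3/4| = 100/(8(8u + 14)) < 100/(8·8u) = (25/16)/u.
Thus |(-6u + 2)/(8u + 14) + 3/4| < eps whenever u > (25/16)/eps.
Take N_0 = (25/16)/eps. If u > N_0 then |(-6u + 2)/(8u + 14) + 3/4| < (25/16)/u < eps.

N_0 = (25/16)/eps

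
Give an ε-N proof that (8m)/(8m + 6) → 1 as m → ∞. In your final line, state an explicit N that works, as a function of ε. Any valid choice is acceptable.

Let ε > 0. For m ≥ 1, |(8m)/(8m + 6) − 1| = |-48|/(8(8m + 6)) = 48/(8(8m + 6)).
Since 8m + 6 ≥ 8m for m ≥ 1, this is ≤ 48/(8·8m) = (3/4)/m.
So |(8m)/(8m + 6) − 1| < ε whenever m > (3/4)/ε.
Take N = (3/4)/ε. If m > N then |(8m)/(8m + 6) − 1| ≤ (3/4)/m < ε.

N = (3/4)/ε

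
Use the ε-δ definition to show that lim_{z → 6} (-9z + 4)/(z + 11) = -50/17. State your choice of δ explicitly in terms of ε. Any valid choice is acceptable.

δ = min(17/2, (289/206)ε)

Let ε > 0. We want δ > 0 with 0 < |z − 6| < δ ⇒ |(-9z + 4)/(z + 11) + 50/17| < ε.
Combining over a common denominator, (-9z + 4)/(z + 11) + 50/17 = [(-9z + 4)·17 − (-50)·(z + 11)] / [17·(z + 11)] = -103(z − 6) / (17(z + 11)).
So |(-9z + 4)/(z + 11) + 50/17| = 103|z − 6| / (17·|z + 11|).
Require δ ≤ 17/2, so |z + 11| ≥ |17| − |z − 6| > 17 − 17/2 = 17/2.
Hence |(-9z + 4)/(z + 11) + 50/17| < 103|z − 6|/(17·(17/2)) = (206/289)|z − 6|, which is < ε once |z − 6| < (289/206)ε.
Take δ = min(17/2, (289/206)ε). Then 0 < |z − 6| < δ forces both bounds, so |(-9z + 4)/(z + 11) + 50/17| < ε.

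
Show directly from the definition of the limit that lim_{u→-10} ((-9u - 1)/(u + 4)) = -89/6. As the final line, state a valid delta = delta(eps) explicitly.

delta = min(3, (18/35)eps)

Fix eps > 0. We want delta > 0 with 0 < |u + 10| < delta ⇒ |(-9u - 1)/(u + 4) + 89/6| < eps.
Combining over a common denominator, (-9u - 1)/(u + 4) + 89/6 = [(-9u - 1)·(-6) − 89·(u + 4)] / [(-6)·(u + 4)] = -35(u + 10) / ((-6)(u + 4)).
So |(-9u - 1)/(u + 4) + 89/6| = 35|u + 10| / (6·|u + 4|).
Require delta ≤ 3, so |u + 4| ≥ |-6| − |u + 10| > 6 − 3 = 3.
Hence |(-9u - 1)/(u + 4) + 89/6| < 35|u + 10|/(6·3) = (35/18)|u + 10|, which is < eps once |u + 10| < (18/35)eps.
Take delta = min(3, (18/35)eps). Then 0 < |u + 10| < delta forces both bounds, so |(-9u - 1)/(u + 4) + 89/6| < eps.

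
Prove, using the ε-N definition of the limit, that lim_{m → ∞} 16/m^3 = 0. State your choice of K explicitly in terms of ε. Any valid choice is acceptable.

K = (16/ε)^{1/3}

Let ε > 0. For m ≥ 1, |16/m^3 − 0| = 16/m^3.
16/m^3 < ε ⇔ m^3 > 16/ε ⇔ m > (16/ε)^{1/3}.
Take K = (16/ε)^{1/3}. Then m > K implies 16/m^3 < ε.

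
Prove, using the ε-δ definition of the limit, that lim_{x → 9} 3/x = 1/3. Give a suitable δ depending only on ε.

Let ε > 0 be given. We seek δ > 0 such that 0 < |x − 9| < δ implies |3/x − (1/3)| < ε.
|3/x − (1/3)| = 3·|9 − x|/(9·|x|) = 3|x − 9|/(9|x|).
Require δ ≤ 9/2 so that |x| > 9 − 9/2 = 9/2, hence 9|x| > 81/2.
Then |3/x − (1/3)| < 3|x − 9|/(81/2), which is < ε when |x − 9| < (27/2)ε.
Take δ = min(9/2, (27/2)ε). Then 0 < |x − 9| < δ gives both |x − 9| < 9/2 and |x − 9| < (27/2)ε, so |3/x − (1/3)| < ε.

δ = min(9/2, (27/2)ε)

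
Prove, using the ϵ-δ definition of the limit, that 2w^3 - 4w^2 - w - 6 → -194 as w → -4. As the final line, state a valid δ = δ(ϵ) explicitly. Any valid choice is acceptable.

δ = min(2, ϵ/191)

Suppose ϵ > 0. We want δ > 0 such that 0 < |w + 4| < δ implies |(2w^3 - 4w^2 - w - 6) + 194| < ϵ.
(2w^3 - 4w^2 - w - 6) + 194 = 2w^3 - 4w^2 - w + 188 = (w + 4)(2w^2 - 12w + 47).
So |(2w^3 - 4w^2 - w - 6) + 194| = |w + 4|·|2w^2 - 12w + 47|.
Assume first that |w + 4| < 2, so |w| < 6. Then |2w^2 - 12w + 47| ≤ 2·6^2 + 12·6 + 47 = 191.
Hence |(2w^3 - 4w^2 - w - 6) + 194| ≤ 191|w + 4| < ϵ provided |w + 4| < ϵ/191.
Take δ = min(2, ϵ/191). Then 0 < |w + 4| < δ gives both |w + 4| < 2 and |w + 4| < ϵ/191, so |(2w^3 - 4w^2 - w - 6) + 194| < ϵ.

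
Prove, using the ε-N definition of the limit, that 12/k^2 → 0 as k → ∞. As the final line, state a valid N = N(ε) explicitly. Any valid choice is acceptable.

Suppose ε > 0. For k ≥ 1, |12/k^2 − 0| = 12/k^2.
12/k^2 < ε ⇔ k^2 > 12/ε ⇔ k > (12/ε)^{1/2}.
Take N = (12/ε)^{1/2}. Then k > N implies 12/k^2 < ε.

N = (12/ε)^{1/2}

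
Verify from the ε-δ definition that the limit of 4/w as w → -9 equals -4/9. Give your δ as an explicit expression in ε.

δ = min(9/2, (81/8)ε)

Fix ε > 0. We seek δ > 0 such that 0 < |w + 9| < δ implies |4/w + 4/9| < ε.
|4/w + 4/9| = 4·|-9 − w|/(9·|w|) = 4|w + 9|/(9|w|).
Restrict δ ≤ 9/2. Then |w + 9| < 9/2 gives |w| > 9/2, so 9|w| > 81/2.
Then |4/w + 4/9| < 4|w + 9|/(81/2), which is < ε when |w + 9| < (81/8)ε.
Take δ = min(9/2, (81/8)ε). Then 0 < |w + 9| < δ gives both |w + 9| < 9/2 and |w + 9| < (81/8)ε, so |4/w + 4/9| < ε.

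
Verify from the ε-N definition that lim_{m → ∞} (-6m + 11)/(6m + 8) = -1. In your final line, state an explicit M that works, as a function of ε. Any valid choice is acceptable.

Suppose ε > 0. For m ≥ 1, |(-6m + 11)/(6m + 8) + 1| = |114|/(6(6m + 8)) = 114/(6(6m + 8)).
Since 6m + 8 ≥ 6m for m ≥ 1, this is ≤ 114/(6·6m) = (19/6)/m.
So |(-6m + 11)/(6m + 8) + 1| < ε whenever m > (19/6)/ε.
Take M = (19/6)/ε. If m > M then |(-6m + 11)/(6m + 8) + 1| ≤ (19/6)/m < ε.

M = (19/6)/ε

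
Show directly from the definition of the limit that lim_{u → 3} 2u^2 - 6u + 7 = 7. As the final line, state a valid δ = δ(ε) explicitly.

Let ε > 0 be given. We want δ > 0 such that 0 < |u − 3| < δ implies |(2u^2 - 6u + 7) − 7| < ε.
(2u^2 - 6u + 7) − 7 = 2u^2 - 6u = (u − 3)(2u).
So |(2u^2 - 6u + 7) − 7| = |u − 3|·|2u|.
Require δ ≤ 1. Then |u − 3| < 1 gives |u| < 4, and by the triangle inequality |2u| ≤ 2·4 = 8.
Hence |(2u^2 - 6u + 7) − 7| ≤ 8|u − 3| < ε provided |u − 3| < ε/8.
Take δ = min(1, ε/8). Then 0 < |u − 3| < δ gives both |u − 3| < 1 and |u − 3| < ε/8, so |(2u^2 - 6u + 7) − 7| < ε.

δ = min(1, ε/8)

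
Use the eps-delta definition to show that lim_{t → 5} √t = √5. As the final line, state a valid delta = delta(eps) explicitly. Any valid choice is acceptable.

Let eps > 0. We want delta > 0 such that 0 < |t − 5| < delta implies |√t − √5| < eps.
Multiplying by the conjugate, |√t − √5| = |t − 5|/(√t + √5).
Restrict delta ≤ 5 so that |t − 5| < 5 forces t > 0, and then √t + √5 > √5.
Hence |√t − √5| < |t − 5|/√5, which is < eps once |t − 5| < √5·eps.
Take delta = min(5, √5·eps). If 0 < |t − 5| < delta then t > 0 and |√t − √5| < |t − 5|/√5 < eps.

delta = min(5, √5·eps)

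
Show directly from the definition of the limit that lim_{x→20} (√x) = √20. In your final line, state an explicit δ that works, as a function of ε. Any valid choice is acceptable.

δ = min(20, √20·ε)

Suppose ε > 0. We want δ > 0 such that 0 < |x − 20| < δ implies |√x − √20| < ε.
Rationalise: √x − √20 = (x − 20)/(√x + √20), so |√x − √20| = |x − 20|/(√x + √20).
Restrict δ ≤ 20 so that |x − 20| < 20 forces x > 0, and then √x + √20 > √20.
Hence |√x − √20| < |x − 20|/√20, which is < ε once |x − 20| < √20·ε.
Take δ = min(20, √20·ε). If 0 < |x − 20| < δ then x > 0 and |√x − √20| < |x − 20|/√20 < ε.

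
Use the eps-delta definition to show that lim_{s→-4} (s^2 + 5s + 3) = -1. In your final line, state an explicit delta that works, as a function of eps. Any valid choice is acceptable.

delta = min(1, eps/6)

Let eps > 0. We want delta > 0 such that 0 < |s + 4| < delta implies |(s^2 + 5s + 3) + 1| < eps.
(s^2 + 5s + 3) + 1 = s^2 + 5s + 4 = (s + 4)(s + 1).
So |(s^2 + 5s + 3) + 1| = |s + 4|·|s + 1|.
Assume first that |s + 4| < 1, so |s| < 5. Then |s + 1| ≤ 5 + 1 = 6.
Hence |(s^2 + 5s + 3) + 1| ≤ 6|s + 4| < eps provided |s + 4| < eps/6.
Choosing delta = min(1, eps/6) ensures both conditions, hence |(s^2 + 5s + 3) + 1| < eps.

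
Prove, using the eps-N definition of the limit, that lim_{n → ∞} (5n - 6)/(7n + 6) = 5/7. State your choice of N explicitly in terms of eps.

N = (72/49)/eps

Let eps > 0. For n ≥ 1, |(5n - 6)/(7n + 6) − (5/7)| = |-72|/(7(7n + 6)) = 72/(7(7n + 6)).
Since 7n + 6 ≥ 7n for n ≥ 1, this is ≤ 72/(7·7n) = (72/49)/n.
So |(5n - 6)/(7n + 6) − (5/7)| < eps whenever n > (72/49)/eps.
Take N = (72/49)/eps. If n > N then |(5n - 6)/(7n + 6) − (5/7)| ≤ (72/49)/n < eps.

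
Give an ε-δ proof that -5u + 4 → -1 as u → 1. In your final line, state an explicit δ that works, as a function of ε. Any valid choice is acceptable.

δ = ε/5

Suppose ε > 0. We need δ > 0 so that 0 < |u − 1| < δ implies |(-5u + 4) + 1| < ε.
Since (-5u + 4) + 1 = -5(u − 1), we have |(-5u + 4) + 1| = 5|u − 1|.
So 5|u − 1| < ε exactly when |u − 1| < ε/5.
Choosing δ = ε/5 gives |(-5u + 4) + 1| = 5|u − 1| < ε whenever |u − 1| < δ.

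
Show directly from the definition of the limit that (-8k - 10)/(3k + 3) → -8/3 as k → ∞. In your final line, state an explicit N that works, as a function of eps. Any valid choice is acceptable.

N = (2/3)/eps

Let eps > 0 be given. For k ≥ 1, |(-8k - 10)/(3k + 3) + 8/3| = |-6|/(3(3k + 3)) = 6/(3(3k + 3)).
Since 3k + 3 ≥ 3k for k ≥ 1, this is ≤ 6/(3·3k) = (2/3)/k.
So |(-8k - 10)/(3k + 3) + 8/3| < eps whenever k > (2/3)/eps.
Take N = (2/3)/eps. If k > N then |(-8k - 10)/(3k + 3) + 8/3| ≤ (2/3)/k < eps.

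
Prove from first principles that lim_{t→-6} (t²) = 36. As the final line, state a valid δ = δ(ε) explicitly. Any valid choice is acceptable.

Suppose ε > 0. We seek δ > 0 with 0 < |t + 6| < δ ⇒ |t² − 36| < ε.
Factor: t² − 36 = (t + 6)(t - 6), so |t² − 36| = |t + 6|·|t - 6|.
Impose δ ≤ 1 so that |t| < 7; then |t - 6| ≤ 13.
Hence |t² − 36| ≤ 13|t + 6|, which is < ε once |t + 6| < ε/13.
Take δ = min(1, ε/13). If 0 < |t + 6| < δ then both bounds hold and |t² − 36| ≤ 13|t + 6| < 13·(ε/13) = ε.

δ = min(1, ε/13)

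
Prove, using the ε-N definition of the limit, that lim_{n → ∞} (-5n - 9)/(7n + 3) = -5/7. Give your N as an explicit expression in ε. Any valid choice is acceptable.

N = (48/49)/ε

Let ε > 0 be given. For n ≥ 1, |(-5n - 9)/(7n + 3) + 5/7| = |-48|/(7(7n + 3)) = 48/(7(7n + 3)).
Since 7n + 3 ≥ 7n for n ≥ 1, this is ≤ 48/(7·7n) = (48/49)/n.
So |(-5n - 9)/(7n + 3) + 5/7| < ε whenever n > (48/49)/ε.
Take N = (48/49)/ε. If n > N then |(-5n - 9)/(7n + 3) + 5/7| ≤ (48/49)/n < ε.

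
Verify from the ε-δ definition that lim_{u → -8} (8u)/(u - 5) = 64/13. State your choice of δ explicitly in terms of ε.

Let ε > 0 be given. We want δ > 0 with 0 < |u + 8| < δ ⇒ |(8u)/(u - 5) − (64/13)| < ε.
Combining over a common denominator, (8u)/(u - 5) − (64/13) = [(8u)·(-13) − (-64)·(u - 5)] / [(-13)·(u - 5)] = -40(u + 8) / ((-13)(u - 5)).
So |(8u)/(u - 5) − (64/13)| = 40|u + 8| / (13·|u − 5|).
Restrict δ ≤ 13/2. Then |u + 8| < 13/2 gives |u − 5| = |(u + 8) + (-13)| ≥ 13 − 13/2 = 13/2.
Hence |(8u)/(u - 5) − (64/13)| < 40|u + 8|/(13·(13/2)) = (80/169)|u + 8|, which is < ε once |u + 8| < (169/80)ε.
Take δ = min(13/2, (169/80)ε). Then 0 < |u + 8| < δ forces both bounds, so |(8u)/(u - 5) − (64/13)| < ε.

δ = min(13/2, (169/80)ε)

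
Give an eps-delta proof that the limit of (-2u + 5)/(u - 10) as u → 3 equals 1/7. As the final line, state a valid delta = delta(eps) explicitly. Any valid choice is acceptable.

delta = min(7/2, (49/30)eps)

Fix eps > 0. We want delta > 0 with 0 < |u − 3| < delta ⇒ |(-2u + 5)/(u - 10) − (1/7)| < eps.
Combining over a common denominator, (-2u + 5)/(u - 10) − (1/7) = [(-2u + 5)·(-7) − (-1)·(u - 10)] / [(-7)·(u - 10)] = 15(u − 3) / ((-7)(u - 10)).
So |(-2u + 5)/(u - 10) − (1/7)| = 15|u − 3| / (7·|u − 10|).
Require delta ≤ 7/2, so |u − 10| ≥ |-7| − |u − 3| > 7 − 7/2 = 7/2.
Hence |(-2u + 5)/(u - 10) − (1/7)| < 15|u − 3|/(7·(7/2)) = (30/49)|u − 3|, which is < eps once |u − 3| < (49/30)eps.
Take delta = min(7/2, (49/30)eps). Then 0 < |u − 3| < delta forces both bounds, so |(-2u + 5)/(u - 10) − (1/7)| < eps.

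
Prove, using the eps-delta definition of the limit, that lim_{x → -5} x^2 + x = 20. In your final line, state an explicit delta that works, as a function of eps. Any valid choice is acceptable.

Let eps > 0. We want delta > 0 such that 0 < |x + 5| < delta implies |(x^2 + x) − 20| < eps.
(x^2 + x) − 20 = x^2 + x - 20 = (x + 5)(x - 4).
So |(x^2 + x) − 20| = |x + 5|·|x - 4|.
Require delta ≤ 2. Then |x + 5| < 2 gives |x| < 7, and by the triangle inequality |x - 4| ≤ 7 + 4 = 11.
Hence |(x^2 + x) − 20| ≤ 11|x + 5| < eps provided |x + 5| < eps/11.
Choosing delta = min(2, eps/11) ensures both conditions, hence |(x^2 + x) − 20| < eps.

delta = min(2, eps/11)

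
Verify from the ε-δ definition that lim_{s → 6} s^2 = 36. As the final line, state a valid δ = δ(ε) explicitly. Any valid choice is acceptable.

δ = min(1, ε/13)

Fix ε > 0. We seek δ > 0 with 0 < |s − 6| < δ ⇒ |s^2 − 36| < ε.
Factor: s^2 − 36 = (s − 6)(s + 6), so |s^2 − 36| = |s − 6|·|s + 6|.
Restrict δ ≤ 1. Then |s − 6| < 1 gives |s| < 7, so by the triangle inequality |s + 6| ≤ 7 + 6 = 13.
Hence |s^2 − 36| ≤ 13|s − 6|, which is < ε once |s − 6| < ε/13.
Take δ = min(1, ε/13). If 0 < |s − 6| < δ then both bounds hold and |s^2 − 36| ≤ 13|s − 6| < 13·(ε/13) = ε.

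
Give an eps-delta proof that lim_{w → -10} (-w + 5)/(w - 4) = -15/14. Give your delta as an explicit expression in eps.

Let eps > 0 be given. We want delta > 0 with 0 < |w + 10| < delta ⇒ |(-w + 5)/(w - 4) + 15/14| < eps.
Combining over a common denominator, (-w + 5)/(w - 4) + 15/14 = [(-w + 5)·(-14) − 15·(w - 4)] / [(-14)·(w - 4)] = -1(w + 10) / ((-14)(w - 4)).
So |(-w + 5)/(w - 4) + 15/14| = |w + 10| / (14·|w − 4|).
Require delta ≤ 7, so |w − 4| ≥ |-14| − |w + 10| > 14 − 7 = 7.
Hence |(-w + 5)/(w - 4) + 15/14| < |w + 10|/(14·7) = (1/98)|w + 10|, which is < eps once |w + 10| < 98eps.
Take delta = min(7, 98eps). Then 0 < |w + 10| < delta forces both bounds, so |(-w + 5)/(w - 4) + 15/14| < eps.

delta = min(7, 98eps)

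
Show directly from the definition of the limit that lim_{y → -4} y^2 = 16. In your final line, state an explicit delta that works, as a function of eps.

Fix eps > 0. We seek delta > 0 with 0 < |y + 4| < delta ⇒ |y^2 − 16| < eps.
Factor: y^2 − 16 = (y + 4)(y - 4), so |y^2 − 16| = |y + 4|·|y - 4|.
Impose delta ≤ 1 so that |y| < 5; then |y - 4| ≤ 9.
Hence |y^2 − 16| ≤ 9|y + 4|, which is < eps once |y + 4| < eps/9.
Take delta = min(1, eps/9). If 0 < |y + 4| < delta then both bounds hold and |y^2 − 16| ≤ 9|y + 4| < 9·(eps/9) = eps.

delta = min(1, eps/9)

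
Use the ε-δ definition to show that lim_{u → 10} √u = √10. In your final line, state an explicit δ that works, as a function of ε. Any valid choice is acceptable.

Let ε > 0 be given. We want δ > 0 such that 0 < |u − 10| < δ implies |√u − √10| < ε.
Rationalise: √u − √10 = (u − 10)/(√u + √10), so |√u − √10| = |u − 10|/(√u + √10).
Restrict δ ≤ 10 so that |u − 10| < 10 forces u > 0, and then √u + √10 > √10.
Hence |√u − √10| < |u − 10|/√10, which is < ε once |u − 10| < √10·ε.
Take δ = min(10, √10·ε). If 0 < |u − 10| < δ then u > 0 and |√u − √10| < |u − 10|/√10 < ε.

δ = min(10, √10·ε)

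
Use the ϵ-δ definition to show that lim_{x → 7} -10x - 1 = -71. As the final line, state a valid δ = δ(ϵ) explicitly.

δ = ϵ/10

Suppose ϵ > 0. We need δ > 0 so that 0 < |x − 7| < δ implies |(-10x - 1) + 71| < ϵ.
|(-10x - 1) + 71| = |-10x + 70| = 10|x − 7|.
So 10|x − 7| < ϵ exactly when |x − 7| < ϵ/10.
Choosing δ = ϵ/10 gives |(-10x - 1) + 71| = 10|x − 7| < ϵ whenever |x − 7| < δ.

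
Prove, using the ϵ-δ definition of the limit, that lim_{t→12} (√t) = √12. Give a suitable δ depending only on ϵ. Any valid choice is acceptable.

δ = min(12, √12·ϵ)

Let ϵ > 0 be given. We want δ > 0 such that 0 < |t − 12| < δ implies |√t − √12| < ϵ.
Multiplying by the conjugate, |√t − √12| = |t − 12|/(√t + √12).
Restrict δ ≤ 12 so that |t − 12| < 12 forces t > 0, and then √t + √12 > √12.
Hence |√t − √12| < |t − 12|/√12, which is < ϵ once |t − 12| < √12·ϵ.
Take δ = min(12, √12·ϵ). If 0 < |t − 12| < δ then t > 0 and |√t − √12| < |t − 12|/√12 < ϵ.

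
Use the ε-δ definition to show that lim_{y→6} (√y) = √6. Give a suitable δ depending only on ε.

δ = min(6, √6·ε)

Fix ε > 0. We want δ > 0 such that 0 < |y − 6| < δ implies |√y − √6| < ε.
Rationalise: √y − √6 = (y − 6)/(√y + √6), so |√y − √6| = |y − 6|/(√y + √6).
Restrict δ ≤ 6 so that |y − 6| < 6 forces y > 0, and then √y + √6 > √6.
Hence |√y − √6| < |y − 6|/√6, which is < ε once |y − 6| < √6·ε.
Take δ = min(6, √6·ε). If 0 < |y − 6| < δ then y > 0 and |√y − √6| < |y − 6|/√6 < ε.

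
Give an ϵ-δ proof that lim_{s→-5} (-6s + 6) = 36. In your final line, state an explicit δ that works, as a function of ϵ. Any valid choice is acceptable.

Let ϵ > 0 be given. We need δ > 0 so that 0 < |s + 5| < δ implies |(-6s + 6) − 36| < ϵ.
|(-6s + 6) − 36| = |-6s - 30| = 6|s + 5|.
Thus it suffices that |s + 5| < ϵ/6.
Choosing δ = ϵ/6 gives |(-6s + 6) − 36| = 6|s + 5| < ϵ whenever |s + 5| < δ.

δ = ϵ/6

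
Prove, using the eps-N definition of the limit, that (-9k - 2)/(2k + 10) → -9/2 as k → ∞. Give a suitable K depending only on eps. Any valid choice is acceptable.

Let eps > 0 be given. For k ≥ 1, |(-9k - 2)/(2k + 10) + 9/2| = |86|/(2(2k + 10)) = 86/(2(2k + 10)).
Since 2k + 10 ≥ 2k for k ≥ 1, this is ≤ 86/(2·2k) = (43/2)/k.
So |(-9k - 2)/(2k + 10) + 9/2| < eps whenever k > (43/2)/eps.
Take K = (43/2)/eps. If k > K then |(-9k - 2)/(2k + 10) + 9/2| ≤ (43/2)/k < eps.

K = (43/2)/eps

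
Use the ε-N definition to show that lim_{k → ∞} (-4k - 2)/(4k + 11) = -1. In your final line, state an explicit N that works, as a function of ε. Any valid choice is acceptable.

N = (9/4)/ε

Let ε > 0. For k ≥ 1, |(-4k - 2)/(4k + 11) + 1| = |36|/(4(4k + 11)) = 36/(4(4k + 11)).
Since 4k + 11 ≥ 4k for k ≥ 1, this is ≤ 36/(4·4k) = (9/4)/k.
So |(-4k - 2)/(4k + 11) + 1| < ε whenever k > (9/4)/ε.
Take N = (9/4)/ε. If k > N then |(-4k - 2)/(4k + 11) + 1| ≤ (9/4)/k < ε.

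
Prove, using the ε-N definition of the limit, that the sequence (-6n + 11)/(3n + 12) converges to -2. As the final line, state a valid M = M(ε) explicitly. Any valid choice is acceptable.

M = (35/3)/ε

Fix ε > 0. For n ≥ 1, |(-6n + 11)/(3n + 12) + 2| = |105|/(3(3n + 12)) = 105/(3(3n + 12)).
Since 3n + 12 ≥ 3n for n ≥ 1, this is ≤ 105/(3·3n) = (35/3)/n.
So |(-6n + 11)/(3n + 12) + 2| < ε whenever n > (35/3)/ε.
Take M = (35/3)/ε. If n > M then |(-6n + 11)/(3n + 12) + 2| ≤ (35/3)/n < ε.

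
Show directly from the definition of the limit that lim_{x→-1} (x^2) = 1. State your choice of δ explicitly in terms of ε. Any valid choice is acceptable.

Let ε > 0. We seek δ > 0 with 0 < |x + 1| < δ ⇒ |x^2 − 1| < ε.
Factor: x^2 − 1 = (x + 1)(x - 1), so |x^2 − 1| = |x + 1|·|x - 1|.
Restrict δ ≤ 1. Then |x + 1| < 1 gives |x| < 2, so by the triangle inequality |x - 1| ≤ 2 + 1 = 3.
Hence |x^2 − 1| ≤ 3|x + 1|, which is < ε once |x + 1| < ε/3.
Take δ = min(1, ε/3). If 0 < |x + 1| < δ then both bounds hold and |x^2 − 1| ≤ 3|x + 1| < 3·(ε/3) = ε.

δ = min(1, ε/3)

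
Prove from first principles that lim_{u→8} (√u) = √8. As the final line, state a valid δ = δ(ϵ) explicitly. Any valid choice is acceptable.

δ = min(8, √8·ϵ)

Suppose ϵ > 0. We want δ > 0 such that 0 < |u − 8| < δ implies |√u − √8| < ϵ.
Multiplying by the conjugate, |√u − √8| = |u − 8|/(√u + √8).
Restrict δ ≤ 8 so that |u − 8| < 8 forces u > 0, and then √u + √8 > √8.
Hence |√u − √8| < |u − 8|/√8, which is < ϵ once |u − 8| < √8·ϵ.
Take δ = min(8, √8·ϵ). If 0 < |u − 8| < δ then u > 0 and |√u − √8| < |u − 8|/√8 < ϵ.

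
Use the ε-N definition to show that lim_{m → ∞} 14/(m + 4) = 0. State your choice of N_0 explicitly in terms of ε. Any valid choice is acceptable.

Let ε > 0 be given. For m ≥ 1, |14/(m + 4) − 0| = 14/(m + 4) ≤ 14/m.
We need 14/m < ε, i.e. m > 14/ε.
Take N_0 = 14/ε. If m > N_0 then |14/(m + 4)| ≤ 14/m < ε.

N_0 = 14/ε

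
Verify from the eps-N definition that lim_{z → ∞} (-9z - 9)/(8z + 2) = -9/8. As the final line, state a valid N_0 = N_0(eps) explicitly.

N_0 = (27/32)/eps

Suppose eps > 0. We seek N_0 > 0 such that z > N_0 implies |(-9z - 9)/(8z + 2) + 9/8| < eps.
(-9z - 9)/(8z + 2) + 9/8 = (8(-9z - 9) − (-9)(8z + 2)) / (8(8z + 2)) = -54/(8(8z + 2)).
For z > 0 we have 8z + 2 > 8z, so |(-9z - 9)/(8z + 2) + 9/8| = 54/(8(8z + 2)) < 54/(8·8z) = (27/32)/z.
Thus |(-9z - 9)/(8z + 2) + 9/8| < eps whenever z > (27/32)/eps.
Take N_0 = (27/32)/eps. If z > N_0 then |(-9z - 9)/(8z + 2) + 9/8| < (27/32)/z < eps.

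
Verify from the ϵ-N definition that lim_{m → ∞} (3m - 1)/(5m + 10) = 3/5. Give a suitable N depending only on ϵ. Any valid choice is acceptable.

N = (7/5)/ϵ

Suppose ϵ > 0. For m ≥ 1, |(3m - 1)/(5m + 10) − (3/5)| = |-35|/(5(5m + 10)) = 35/(5(5m + 10)).
Since 5m + 10 ≥ 5m for m ≥ 1, this is ≤ 35/(5·5m) = (7/5)/m.
So |(3m - 1)/(5m + 10) − (3/5)| < ϵ whenever m > (7/5)/ϵ.
Take N = (7/5)/ϵ. If m > N then |(3m - 1)/(5m + 10) − (3/5)| ≤ (7/5)/m < ϵ.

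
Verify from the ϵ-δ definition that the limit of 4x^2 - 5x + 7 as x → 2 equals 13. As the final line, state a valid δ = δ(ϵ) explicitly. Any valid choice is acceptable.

Suppose ϵ > 0. We want δ > 0 such that 0 < |x − 2| < δ implies |(4x^2 - 5x + 7) − 13| < ϵ.
(4x^2 - 5x + 7) − 13 = 4x^2 - 5x - 6 = (x − 2)(4x + 3).
So |(4x^2 - 5x + 7) − 13| = |x − 2|·|4x + 3|.
Assume first that |x − 2| < 1, so |x| < 3. Then |4x + 3| ≤ 4·3 + 3 = 15.
Hence |(4x^2 - 5x + 7) − 13| ≤ 15|x − 2| < ϵ provided |x − 2| < ϵ/15.
Choosing δ = min(1, ϵ/15) ensures both conditions, hence |(4x^2 - 5x + 7) − 13| < ϵ.

δ = min(1, ϵ/15)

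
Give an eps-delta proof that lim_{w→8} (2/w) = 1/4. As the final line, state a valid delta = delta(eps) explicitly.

delta = min(4, 16eps)

Suppose eps > 0. We seek delta > 0 such that 0 < |w − 8| < delta implies |2/w − (1/4)| < eps.
|2/w − (1/4)| = 2·|8 − w|/(8·|w|) = 2|w − 8|/(8|w|).
Restrict delta ≤ 4. Then |w − 8| < 4 gives |w| > 4, so 8|w| > 32.
Then |2/w − (1/4)| < 2|w − 8|/32, which is < eps when |w − 8| < 16eps.
Take delta = min(4, 16eps). Then 0 < |w − 8| < delta gives both |w − 8| < 4 and |w − 8| < 16eps, so |2/w − (1/4)| < eps.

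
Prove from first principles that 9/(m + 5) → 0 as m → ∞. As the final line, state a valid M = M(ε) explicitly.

Let ε > 0. For m ≥ 1, |9/(m + 5) − 0| = 9/(m + 5) ≤ 9/m.
We need 9/m < ε, i.e. m > 9/ε.
Take M = 9/ε. If m > M then |9/(m + 5)| ≤ 9/m < ε.

M = 9/ε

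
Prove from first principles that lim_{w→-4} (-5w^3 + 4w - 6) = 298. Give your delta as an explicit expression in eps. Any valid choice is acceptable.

delta = min(1, eps/301)

Let eps > 0. We want delta > 0 such that 0 < |w + 4| < delta implies |(-5w^3 + 4w - 6) − 298| < eps.
(-5w^3 + 4w - 6) − 298 = -5w^3 + 4w - 304 = (w + 4)(-5w^2 + 20w - 76).
So |(-5w^3 + 4w - 6) − 298| = |w + 4|·|-5w^2 + 20w - 76|.
Require delta ≤ 1. Then |w + 4| < 1 gives |w| < 5, and by the triangle inequality |-5w^2 + 20w - 76| ≤ 5·5^2 + 20·5 + 76 = 301.
Hence |(-5w^3 + 4w - 6) − 298| ≤ 301|w + 4| < eps provided |w + 4| < eps/301.
Take delta = min(1, eps/301). Then 0 < |w + 4| < delta gives both |w + 4| < 1 and |w + 4| < eps/301, so |(-5w^3 + 4w - 6) − 298| < eps.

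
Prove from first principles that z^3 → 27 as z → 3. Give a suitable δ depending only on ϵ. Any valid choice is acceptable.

δ = min(1, ϵ/37)

Suppose ϵ > 0. We seek δ > 0 with 0 < |z − 3| < δ ⇒ |z^3 − 27| < ϵ.
Factor: z^3 − 27 = (z − 3)(z^2 + 3z + 9), so |z^3 − 27| = |z − 3|·|z^2 + 3z + 9|.
Restrict δ ≤ 1. Then |z − 3| < 1 gives |z| < 4, so by the triangle inequality |z^2 + 3z + 9| ≤ 4^2 + 3·4 + 9 = 37.
Hence |z^3 − 27| ≤ 37|z − 3|, which is < ϵ once |z − 3| < ϵ/37.
Take δ = min(1, ϵ/37). If 0 < |z − 3| < δ then both bounds hold and |z^3 − 27| ≤ 37|z − 3| < 37·(ϵ/37) = ϵ.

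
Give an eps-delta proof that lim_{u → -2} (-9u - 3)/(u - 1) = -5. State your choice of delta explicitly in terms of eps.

Suppose eps > 0. We want delta > 0 with 0 < |u + 2| < delta ⇒ |(-9u - 3)/(u - 1) + 5| < eps.
Combining over a common denominator, (-9u - 3)/(u - 1) + 5 = [(-9u - 3)·(-3) − 15·(u - 1)] / [(-3)·(u - 1)] = 12(u + 2) / ((-3)(u - 1)).
So |(-9u - 3)/(u - 1) + 5| = 12|u + 2| / (3·|u − 1|).
Restrict delta ≤ 3/2. Then |u + 2| < 3/2 gives |u − 1| = |(u + 2) + (-3)| ≥ 3 − 3/2 = 3/2.
Hence |(-9u - 3)/(u - 1) + 5| < 12|u + 2|/(3·(3/2)) = (8/3)|u + 2|, which is < eps once |u + 2| < (3/8)eps.
Take delta = min(3/2, (3/8)eps). Then 0 < |u + 2| < delta forces both bounds, so |(-9u - 3)/(u - 1) + 5| < eps.

delta = min(3/2, (3/8)eps)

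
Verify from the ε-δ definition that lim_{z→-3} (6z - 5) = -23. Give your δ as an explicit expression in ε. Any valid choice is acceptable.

δ = ε/6

Let ε > 0 be given. We need δ > 0 so that 0 < |z + 3| < δ implies |(6z - 5) + 23| < ε.
Since (6z - 5) + 23 = 6(z + 3), we have |(6z - 5) + 23| = 6|z + 3|.
Thus it suffices that |z + 3| < ε/6.
Take δ = ε/6. If 0 < |z + 3| < δ then |(6z - 5) + 23| = 6|z + 3| < 6·(ε/6) = ε.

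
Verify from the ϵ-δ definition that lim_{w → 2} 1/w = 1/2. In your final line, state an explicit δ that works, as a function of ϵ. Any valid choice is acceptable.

Fix ϵ > 0. We seek δ > 0 such that 0 < |w − 2| < δ implies |1/w − (1/2)| < ϵ.
|1/w − (1/2)| = |2 − w|/(2·|w|) = |w − 2|/(2|w|).
Restrict δ ≤ 1. Then |w − 2| < 1 gives |w| > 1, so 2|w| > 2.
Then |1/w − (1/2)| < |w − 2|/2, which is < ϵ when |w − 2| < 2ϵ.
Take δ = min(1, 2ϵ). Then 0 < |w − 2| < δ gives both |w − 2| < 1 and |w − 2| < 2ϵ, so |1/w − (1/2)| < ϵ.

δ = min(1, 2ϵ)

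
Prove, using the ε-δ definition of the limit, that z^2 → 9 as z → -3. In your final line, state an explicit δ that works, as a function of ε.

δ = min(1, ε/7)

Let ε > 0. We seek δ > 0 with 0 < |z + 3| < δ ⇒ |z^2 − 9| < ε.
Factor: z^2 − 9 = (z + 3)(z - 3), so |z^2 − 9| = |z + 3|·|z - 3|.
Impose δ ≤ 1 so that |z| < 4; then |z - 3| ≤ 7.
Hence |z^2 − 9| ≤ 7|z + 3|, which is < ε once |z + 3| < ε/7.
Take δ = min(1, ε/7). If 0 < |z + 3| < δ then both bounds hold and |z^2 − 9| ≤ 7|z + 3| < 7·(ε/7) = ε.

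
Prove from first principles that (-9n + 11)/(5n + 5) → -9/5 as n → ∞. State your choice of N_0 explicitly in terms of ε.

Suppose ε > 0. For n ≥ 1, |(-9n + 11)/(5n + 5) + 9/5| = |100|/(5(5n + 5)) = 100/(5(5n + 5)).
Since 5n + 5 ≥ 5n for n ≥ 1, this is ≤ 100/(5·5n) = 4/n.
So |(-9n + 11)/(5n + 5) + 9/5| < ε whenever n > 4/ε.
Take N_0 = 4/ε. If n > N_0 then |(-9n + 11)/(5n + 5) + 9/5| ≤ 4/n < ε.

N_0 = 4/ε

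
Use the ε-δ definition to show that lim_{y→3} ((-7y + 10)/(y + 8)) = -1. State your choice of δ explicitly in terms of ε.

δ = min(11/2, (11/12)ε)

Fix ε > 0. We want δ > 0 with 0 < |y − 3| < δ ⇒ |(-7y + 10)/(y + 8) + 1| < ε.
Combining over a common denominator, (-7y + 10)/(y + 8) + 1 = [(-7y + 10)·11 − (-11)·(y + 8)] / [11·(y + 8)] = -66(y − 3) / (11(y + 8)).
So |(-7y + 10)/(y + 8) + 1| = 66|y − 3| / (11·|y + 8|).
Restrict δ ≤ 11/2. Then |y − 3| < 11/2 gives |y + 8| = |(y − 3) + 11| ≥ 11 − 11/2 = 11/2.
Hence |(-7y + 10)/(y + 8) + 1| < 66|y − 3|/(11·(11/2)) = (12/11)|y − 3|, which is < ε once |y − 3| < (11/12)ε.
Take δ = min(11/2, (11/12)ε). Then 0 < |y − 3| < δ forces both bounds, so |(-7y + 10)/(y + 8) + 1| < ε.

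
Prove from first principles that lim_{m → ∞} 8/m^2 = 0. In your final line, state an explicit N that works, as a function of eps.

Suppose eps > 0. For m ≥ 1, |8/m^2 − 0| = 8/m^2.
8/m^2 < eps ⇔ m^2 > 8/eps ⇔ m > (8/eps)^{1/2}.
Take N = (8/eps)^{1/2}. Then m > N implies 8/m^2 < eps.

N = (8/eps)^{1/2}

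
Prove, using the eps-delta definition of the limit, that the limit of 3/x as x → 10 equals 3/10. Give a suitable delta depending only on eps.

Fix eps > 0. We seek delta > 0 such that 0 < |x − 10| < delta implies |3/x − (3/10)| < eps.
|3/x − (3/10)| = 3·|10 − x|/(10·|x|) = 3|x − 10|/(10|x|).
Restrict delta ≤ 5. Then |x − 10| < 5 gives |x| > 5, so 10|x| > 50.
Then |3/x − (3/10)| < 3|x − 10|/50, which is < eps when |x − 10| < (50/3)eps.
Take delta = min(5, (50/3)eps). Then 0 < |x − 10| < delta gives both |x − 10| < 5 and |x − 10| < (50/3)eps, so |3/x − (3/10)| < eps.

delta = min(5, (50/3)eps)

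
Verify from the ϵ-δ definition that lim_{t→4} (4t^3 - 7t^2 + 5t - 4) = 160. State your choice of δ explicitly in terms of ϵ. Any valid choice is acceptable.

δ = min(1, ϵ/186)

Let ϵ > 0 be given. We want δ > 0 such that 0 < |t − 4| < δ implies |(4t^3 - 7t^2 + 5t - 4) − 160| < ϵ.
(4t^3 - 7t^2 + 5t - 4) − 160 = 4t^3 - 7t^2 + 5t - 164 = (t − 4)(4t^2 + 9t + 41).
So |(4t^3 - 7t^2 + 5t - 4) − 160| = |t − 4|·|4t^2 + 9t + 41|.
Assume first that |t − 4| < 1, so |t| < 5. Then |4t^2 + 9t + 41| ≤ 4·5^2 + 9·5 + 41 = 186.
Hence |(4t^3 - 7t^2 + 5t - 4) − 160| ≤ 186|t − 4| < ϵ provided |t − 4| < ϵ/186.
Take δ = min(1, ϵ/186). Then 0 < |t − 4| < δ gives both |t − 4| < 1 and |t − 4| < ϵ/186, so |(4t^3 - 7t^2 + 5t - 4) − 160| < ϵ.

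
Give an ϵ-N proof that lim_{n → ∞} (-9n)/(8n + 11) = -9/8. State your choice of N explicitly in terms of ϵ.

Let ϵ > 0. For n ≥ 1, |(-9n)/(8n + 11) + 9/8| = |99|/(8(8n + 11)) = 99/(8(8n + 11)).
Since 8n + 11 ≥ 8n for n ≥ 1, this is ≤ 99/(8·8n) = (99/64)/n.
So |(-9n)/(8n + 11) + 9/8| < ϵ whenever n > (99/64)/ϵ.
Take N = (99/64)/ϵ. If n > N then |(-9n)/(8n + 11) + 9/8| ≤ (99/64)/n < ϵ.

N = (99/64)/ϵ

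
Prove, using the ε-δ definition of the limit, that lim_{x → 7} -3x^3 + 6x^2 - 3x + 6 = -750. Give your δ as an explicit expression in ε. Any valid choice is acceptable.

δ = min(2, ε/486)

Suppose ε > 0. We want δ > 0 such that 0 < |x − 7| < δ implies |(-3x^3 + 6x^2 - 3x + 6) + 750| < ε.
(-3x^3 + 6x^2 - 3x + 6) + 750 = -3x^3 + 6x^2 - 3x + 756 = (x − 7)(-3x^2 - 15x - 108).
So |(-3x^3 + 6x^2 - 3x + 6) + 750| = |x − 7|·|-3x^2 - 15x - 108|.
Require δ ≤ 2. Then |x − 7| < 2 gives |x| < 9, and by the triangle inequality |-3x^2 - 15x - 108| ≤ 3·9^2 + 15·9 + 108 = 486.
Hence |(-3x^3 + 6x^2 - 3x + 6) + 750| ≤ 486|x − 7| < ε provided |x − 7| < ε/486.
Choosing δ = min(2, ε/486) ensures both conditions, hence |(-3x^3 + 6x^2 - 3x + 6) + 750| < ε.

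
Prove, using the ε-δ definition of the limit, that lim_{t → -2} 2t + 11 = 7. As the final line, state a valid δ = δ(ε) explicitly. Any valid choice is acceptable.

δ = ε/2

Fix ε > 0. We need δ > 0 so that 0 < |t + 2| < δ implies |(2t + 11) − 7| < ε.
|(2t + 11) − 7| = |2t + 4| = 2|t + 2|.
Thus it suffices that |t + 2| < ε/2.
Choosing δ = ε/2 gives |(2t + 11) − 7| = 2|t + 2| < ε whenever |t + 2| < δ.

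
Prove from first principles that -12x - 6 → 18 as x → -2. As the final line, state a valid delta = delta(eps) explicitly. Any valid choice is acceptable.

delta = eps/12

Let eps > 0 be given. We need delta > 0 so that 0 < |x + 2| < delta implies |(-12x - 6) − 18| < eps.
Since (-12x - 6) − 18 = -12(x + 2), we have |(-12x - 6) − 18| = 12|x + 2|.
Thus it suffices that |x + 2| < eps/12.
Choosing delta = eps/12 gives |(-12x - 6) − 18| = 12|x + 2| < eps whenever |x + 2| < delta.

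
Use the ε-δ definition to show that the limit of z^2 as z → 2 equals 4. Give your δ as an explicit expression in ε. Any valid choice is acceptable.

Fix ε > 0. We seek δ > 0 with 0 < |z − 2| < δ ⇒ |z^2 − 4| < ε.
Factor: z^2 − 4 = (z − 2)(z + 2), so |z^2 − 4| = |z − 2|·|z + 2|.
Restrict δ ≤ 1. Then |z − 2| < 1 gives |z| < 3, so by the triangle inequality |z + 2| ≤ 3 + 2 = 5.
Hence |z^2 − 4| ≤ 5|z − 2|, which is < ε once |z − 2| < ε/5.
Take δ = min(1, ε/5). If 0 < |z − 2| < δ then both bounds hold and |z^2 − 4| ≤ 5|z − 2| < 5·(ε/5) = ε.

δ = min(1, ε/5)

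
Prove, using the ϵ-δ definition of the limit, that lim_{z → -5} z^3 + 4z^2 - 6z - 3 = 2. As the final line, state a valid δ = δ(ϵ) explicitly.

Fix ϵ > 0. We want δ > 0 such that 0 < |z + 5| < δ implies |(z^3 + 4z^2 - 6z - 3) − 2| < ϵ.
(z^3 + 4z^2 - 6z - 3) − 2 = z^3 + 4z^2 - 6z - 5 = (z + 5)(z^2 - z - 1).
So |(z^3 + 4z^2 - 6z - 3) − 2| = |z + 5|·|z^2 - z - 1|.
Assume first that |z + 5| < 2, so |z| < 7. Then |z^2 - z - 1| ≤ 7^2 + 7 + 1 = 57.
Hence |(z^3 + 4z^2 - 6z - 3) − 2| ≤ 57|z + 5| < ϵ provided |z + 5| < ϵ/57.
Take δ = min(2, ϵ/57). Then 0 < |z + 5| < δ gives both |z + 5| < 2 and |z + 5| < ϵ/57, so |(z^3 + 4z^2 - 6z - 3) − 2| < ϵ.

δ = min(2, ϵ/57)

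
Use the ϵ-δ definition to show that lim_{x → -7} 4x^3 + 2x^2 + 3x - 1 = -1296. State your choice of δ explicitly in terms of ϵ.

Suppose ϵ > 0. We want δ > 0 such that 0 < |x + 7| < δ implies |(4x^3 + 2x^2 + 3x - 1) + 1296| < ϵ.
(4x^3 + 2x^2 + 3x - 1) + 1296 = 4x^3 + 2x^2 + 3x + 1295 = (x + 7)(4x^2 - 26x + 185).
So |(4x^3 + 2x^2 + 3x - 1) + 1296| = |x + 7|·|4x^2 - 26x + 185|.
Assume first that |x + 7| < 1, so |x| < 8. Then |4x^2 - 26x + 185| ≤ 4·8^2 + 26·8 + 185 = 649.
Hence |(4x^3 + 2x^2 + 3x - 1) + 1296| ≤ 649|x + 7| < ϵ provided |x + 7| < ϵ/649.
Choosing δ = min(1, ϵ/649) ensures both conditions, hence |(4x^3 + 2x^2 + 3x - 1) + 1296| < ϵ.

δ = min(1, ϵ/649)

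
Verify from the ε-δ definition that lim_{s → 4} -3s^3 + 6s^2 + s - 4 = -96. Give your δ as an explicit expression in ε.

Fix ε > 0. We want δ > 0 such that 0 < |s − 4| < δ implies |(-3s^3 + 6s^2 + s - 4) + 96| < ε.
(-3s^3 + 6s^2 + s - 4) + 96 = -3s^3 + 6s^2 + s + 92 = (s − 4)(-3s^2 - 6s - 23).
So |(-3s^3 + 6s^2 + s - 4) + 96| = |s − 4|·|-3s^2 - 6s - 23|.
Assume first that |s − 4| < 2, so |s| < 6. Then |-3s^2 - 6s - 23| ≤ 3·6^2 + 6·6 + 23 = 167.
Hence |(-3s^3 + 6s^2 + s - 4) + 96| ≤ 167|s − 4| < ε provided |s − 4| < ε/167.
Take δ = min(2, ε/167). Then 0 < |s − 4| < δ gives both |s − 4| < 2 and |s − 4| < ε/167, so |(-3s^3 + 6s^2 + s - 4) + 96| < ε.

δ = min(2, ε/167)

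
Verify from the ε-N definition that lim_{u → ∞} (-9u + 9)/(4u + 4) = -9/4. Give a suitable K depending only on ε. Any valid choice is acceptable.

K = (9/2)/ε

Fix ε > 0. We seek K > 0 such that u > K implies |(-9u + 9)/(4u + 4) + 9/4| < ε.
(-9u + 9)/(4u + 4) + 9/4 = (4(-9u + 9) − (-9)(4u + 4)) / (4(4u + 4)) = 72/(4(4u + 4)).
For u > 0 we have 4u + 4 > 4u, so |(-9u + 9)/(4u + 4) + 9/4| = 72/(4(4u + 4)) < 72/(4·4u) = (9/2)/u.
Thus |(-9u + 9)/(4u + 4) + 9/4| < ε whenever u > (9/2)/ε.
Take K = (9/2)/ε. If u > K then |(-9u + 9)/(4u + 4) + 9/4| < (9/2)/u < ε.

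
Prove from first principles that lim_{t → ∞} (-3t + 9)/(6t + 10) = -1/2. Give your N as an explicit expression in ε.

Let ε > 0 be given. We seek N > 0 such that t > N implies |(-3t + 9)/(6t + 10) + 1/2| < ε.
(-3t + 9)/(6t + 10) + 1/2 = (6(-3t + 9) − (-3)(6t + 10)) / (6(6t + 10)) = 84/(6(6t + 10)).
For t > 0 we have 6t + 10 > 6t, so |(-3t + 9)/(6t + 10) + 1/2| = 84/(6(6t + 10)) < 84/(6·6t) = (7/3)/t.
Thus |(-3t + 9)/(6t + 10) + 1/2| < ε whenever t > (7/3)/ε.
Take N = (7/3)/ε. If t > N then |(-3t + 9)/(6t + 10) + 1/2| < (7/3)/t < ε.

N = (7/3)/ε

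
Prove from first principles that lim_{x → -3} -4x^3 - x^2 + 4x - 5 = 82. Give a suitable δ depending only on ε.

δ = min(1, ε/137)

Let ε > 0. We want δ > 0 such that 0 < |x + 3| < δ implies |(-4x^3 - x^2 + 4x - 5) − 82| < ε.
(-4x^3 - x^2 + 4x - 5) − 82 = -4x^3 - x^2 + 4x - 87 = (x + 3)(-4x^2 + 11x - 29).
So |(-4x^3 - x^2 + 4x - 5) − 82| = |x + 3|·|-4x^2 + 11x - 29|.
Assume first that |x + 3| < 1, so |x| < 4. Then |-4x^2 + 11x - 29| ≤ 4·4^2 + 11·4 + 29 = 137.
Hence |(-4x^3 - x^2 + 4x - 5) − 82| ≤ 137|x + 3| < ε provided |x + 3| < ε/137.
Take δ = min(1, ε/137). Then 0 < |x + 3| < δ gives both |x + 3| < 1 and |x + 3| < ε/137, so |(-4x^3 - x^2 + 4x - 5) − 82| < ε.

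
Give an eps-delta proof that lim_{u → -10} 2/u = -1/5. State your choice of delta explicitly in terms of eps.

delta = min(5, 25eps)

Suppose eps > 0. We seek delta > 0 such that 0 < |u + 10| < delta implies |2/u + 1/5| < eps.
|2/u + 1/5| = 2·|-10 − u|/(10·|u|) = 2|u + 10|/(10|u|).
Require delta ≤ 5 so that |u| > 10 − 5 = 5, hence 10|u| > 50.
Then |2/u + 1/5| < 2|u + 10|/50, which is < eps when |u + 10| < 25eps.
Take delta = min(5, 25eps). Then 0 < |u + 10| < delta gives both |u + 10| < 5 and |u + 10| < 25eps, so |2/u + 1/5| < eps.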